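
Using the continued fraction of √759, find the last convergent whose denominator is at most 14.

303/11

√759 = [27; 1, 1, 4, 1, 1, 54, …] (period length 6).
Convergents:
  p_0/q_0 = 27/1
  p_1/q_1 = 28/1
  p_2/q_2 = 55/2
  p_3/q_3 = 248/9
  p_4/q_4 = 303/11
  p_5/q_5 = 551/20
q_4 = 11 ≤ 14 < 20 = q_5, so the answer is 303/11.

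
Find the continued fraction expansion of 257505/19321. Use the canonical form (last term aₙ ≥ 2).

[13; 3, 19, 2, 14, 3, 1, 2]

257505 = 13×19321 + 6332
19321 = 3×6332 + 325
6332 = 19×325 + 157
325 = 2×157 + 11
157 = 14×11 + 3
11 = 3×3 + 2
3 = 1×2 + 1
2 = 2×1 + 0  (stop)
So 257505/19321 = [13; 3, 19, 2, 14, 3, 1, 2].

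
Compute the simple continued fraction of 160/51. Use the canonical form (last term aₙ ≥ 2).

160 = 3·51 + 7
51 = 7·7 + 2
7 = 3·2 + 1
2 = 2·1 + 0  (stop)
So 160/51 = [3; 7, 3, 2].

[3; 7, 3, 2]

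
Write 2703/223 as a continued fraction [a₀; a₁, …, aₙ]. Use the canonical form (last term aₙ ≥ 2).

2703 = 12×223 + 27
223 = 8×27 + 7
27 = 3×7 + 6
7 = 1×6 + 1
6 = 6×1 + 0  (stop)
So 2703/223 = [12; 8, 3, 1, 6].

[12; 8, 3, 1, 6]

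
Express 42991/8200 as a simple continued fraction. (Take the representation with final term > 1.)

42991 = 5×8200 + 1991
8200 = 4×1991 + 236
1991 = 8×236 + 103
236 = 2×103 + 30
103 = 3×30 + 13
30 = 2×13 + 4
13 = 3×4 + 1
4 = 4×1 + 0  (stop)
So 42991/8200 = [5; 4, 8, 2, 3, 2, 3, 4].

[5; 4, 8, 2, 3, 2, 3, 4]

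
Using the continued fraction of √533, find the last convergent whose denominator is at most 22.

277/12

√533 = [23; 11, 1, 1, 11, 46, …] (period length 5).
Convergents:
  p_0/q_0 = 23/1
  p_1/q_1 = 254/11
  p_2/q_2 = 277/12
  p_3/q_3 = 531/23
q_2 = 12 ≤ 22 < 23 = q_3, so the answer is 277/12.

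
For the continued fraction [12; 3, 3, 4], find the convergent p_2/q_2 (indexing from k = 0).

Using pₖ = aₖpₖ₋₁ + pₖ₋₂, qₖ = aₖqₖ₋₁ + qₖ₋₂ (with p₋₁=1, p₋₂=0, q₋₁=0, q₋₂=1):
  k=0: a=12, p=12, q=1
  k=1: a=3, p=37, q=3
  k=2: a=3, p=123, q=10

123/10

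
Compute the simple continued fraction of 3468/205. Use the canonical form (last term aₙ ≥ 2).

3468 = 16×205 + 188
205 = 1×188 + 17
188 = 11×17 + 1
17 = 17×1 + 0  (stop)
So 3468/205 = [16; 1, 11, 17].

[16; 1, 11, 17]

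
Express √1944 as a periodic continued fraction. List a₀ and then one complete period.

[44; 11, 88]

a₀ = ⌊√1944⌋ = 44.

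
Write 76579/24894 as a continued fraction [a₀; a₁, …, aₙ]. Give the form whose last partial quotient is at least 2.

76579 = 3·24894 + 1897
24894 = 13·1897 + 233
1897 = 8·233 + 33
233 = 7·33 + 2
33 = 16·2 + 1
2 = 2·1 + 0  (stop)
So 76579/24894 = [3; 13, 8, 7, 16, 2].

[3; 13, 8, 7, 16, 2]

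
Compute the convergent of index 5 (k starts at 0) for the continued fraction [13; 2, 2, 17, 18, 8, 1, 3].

Using pₖ = aₖpₖ₋₁ + pₖ₋₂, qₖ = aₖqₖ₋₁ + qₖ₋₂ (with p₋₁=1, p₋₂=0, q₋₁=0, q₋₂=1):
  k=0: a=13, p=13, q=1
  k=1: a=2, p=27, q=2
  k=2: a=2, p=67, q=5
  k=3: a=17, p=1166, q=87
  k=4: a=18, p=21055, q=1571
  k=5: a=8, p=169606, q=12655

169606/12655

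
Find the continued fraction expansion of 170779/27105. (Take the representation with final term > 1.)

[6; 3, 3, 15, 5, 3, 3, 3]

170779 = 6×27105 + 8149
27105 = 3×8149 + 2658
8149 = 3×2658 + 175
2658 = 15×175 + 33
175 = 5×33 + 10
33 = 3×10 + 3
10 = 3×3 + 1
3 = 3×1 + 0  (stop)
So 170779/27105 = [6; 3, 3, 15, 5, 3, 3, 3].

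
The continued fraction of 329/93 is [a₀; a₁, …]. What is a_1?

1

329 = 3·93 + 50   →  a_0 = 3
93 = 1·50 + 43   →  a_1 = 1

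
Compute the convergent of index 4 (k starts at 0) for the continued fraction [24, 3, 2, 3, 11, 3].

6583/271

Using pₖ = aₖpₖ₋₁ + pₖ₋₂, qₖ = aₖqₖ₋₁ + qₖ₋₂ (with p₋₁=1, p₋₂=0, q₋₁=0, q₋₂=1):
  k=0: a=24, p=24, q=1
  k=1: a=3, p=73, q=3
  k=2: a=2, p=170, q=7
  k=3: a=3, p=583, q=24
  k=4: a=11, p=6583, q=271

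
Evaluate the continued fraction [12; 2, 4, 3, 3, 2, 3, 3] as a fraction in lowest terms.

Using pₖ = aₖpₖ₋₁ + pₖ₋₂ and qₖ = aₖqₖ₋₁ + qₖ₋₂:
  k=0: a=12, p=12, q=1
  k=1: a=2, p=25, q=2
  k=2: a=4, p=112, q=9
  k=3: a=3, p=361, q=29
  k=4: a=3, p=1195, q=96
  k=5: a=2, p=2751, q=221
  k=6: a=3, p=9448, q=759
  k=7: a=3, p=31095, q=2498

31095/2498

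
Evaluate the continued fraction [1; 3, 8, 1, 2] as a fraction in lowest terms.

107/81

Using pₖ = aₖpₖ₋₁ + pₖ₋₂ and qₖ = aₖqₖ₋₁ + qₖ₋₂:
  k=0: a=1, p=1, q=1
  k=1: a=3, p=4, q=3
  k=2: a=8, p=33, q=25
  k=3: a=1, p=37, q=28
  k=4: a=2, p=107, q=81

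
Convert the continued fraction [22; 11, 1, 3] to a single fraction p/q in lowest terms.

1038/47

Fold from the inside: start with 3/1.
  1 + 1/3 = 4/3
  11 + 3/4 = 47/4
  22 + 4/47 = 1038/47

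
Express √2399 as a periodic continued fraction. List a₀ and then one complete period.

a₀ = ⌊√2399⌋ = 48.
With m₀=0, d₀=1 and mₖ₊₁ = dₖaₖ − mₖ, dₖ₊₁ = (n − mₖ₊₁²)/dₖ, aₖ₊₁ = ⌊(a₀+mₖ₊₁)/dₖ₊₁⌋:
  k=1: m=48, d=95, a=1
  k=2: m=47, d=2, a=47
  k=3: m=47, d=95, a=1
  k=4: m=48, d=1, a=96
d=1 and a=2a₀=96 at k=4, so the next step gives (m, d) = (48, 95) again — its k=1 value — and the period has length 4.

[48; 1, 47, 1, 96]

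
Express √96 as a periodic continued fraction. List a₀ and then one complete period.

[9; 1, 3, 1, 18]

a₀ = ⌊√96⌋ = 9.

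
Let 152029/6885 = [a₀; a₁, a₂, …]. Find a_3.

152029 = 22·6885 + 559   →  a_0 = 22
6885 = 12·559 + 177   →  a_1 = 12
559 = 3·177 + 28   →  a_2 = 3
177 = 6·28 + 9   →  a_3 = 6

6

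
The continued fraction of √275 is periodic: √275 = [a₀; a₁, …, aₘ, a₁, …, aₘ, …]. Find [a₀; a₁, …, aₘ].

[16; 1, 1, 2, 1, 1, 32]

a₀ = ⌊√275⌋ = 16.
With m₀=0, d₀=1 and mₖ₊₁ = dₖaₖ − mₖ, dₖ₊₁ = (n − mₖ₊₁²)/dₖ, aₖ₊₁ = ⌊(a₀+mₖ₊₁)/dₖ₊₁⌋:
  k=1: m=16, d=19, a=1
  k=2: m=3, d=14, a=1
  k=3: m=11, d=11, a=2
  k=4: m=11, d=14, a=1
  k=5: m=3, d=19, a=1
  k=6: m=16, d=1, a=32
d=1 and a=2a₀=32 at k=6, so the next step gives (m, d) = (16, 19) again — its k=1 value — and the period has length 6.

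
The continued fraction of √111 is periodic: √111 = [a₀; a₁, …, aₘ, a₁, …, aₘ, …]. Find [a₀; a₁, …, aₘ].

a₀ = ⌊√111⌋ = 10.
With m₀=0, d₀=1 and mₖ₊₁ = dₖaₖ − mₖ, dₖ₊₁ = (n − mₖ₊₁²)/dₖ, aₖ₊₁ = ⌊(a₀+mₖ₊₁)/dₖ₊₁⌋:
  k=1: m=10, d=11, a=1
  k=2: m=1, d=10, a=1
  k=3: m=9, d=3, a=6
  k=4: m=9, d=10, a=1
  k=5: m=1, d=11, a=1
  k=6: m=10, d=1, a=20
d=1 and a=2a₀=20 at k=6, so the next step gives (m, d) = (10, 11) again — its k=1 value — and the period has length 6.

[10; 1, 1, 6, 1, 1, 20]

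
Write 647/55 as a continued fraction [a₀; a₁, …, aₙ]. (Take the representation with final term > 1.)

647 = 11*55 + 42
55 = 1*42 + 13
42 = 3*13 + 3
13 = 4*3 + 1
3 = 3*1 + 0  (stop)
So 647/55 = [11; 1, 3, 4, 3].

[11; 1, 3, 4, 3]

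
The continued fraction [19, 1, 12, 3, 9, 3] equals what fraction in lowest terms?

23093/1159

Using pₖ = aₖpₖ₋₁ + pₖ₋₂ and qₖ = aₖqₖ₋₁ + qₖ₋₂:
  k=0: a=19, p=19, q=1
  k=1: a=1, p=20, q=1
  k=2: a=12, p=259, q=13
  k=3: a=3, p=797, q=40
  k=4: a=9, p=7432, q=373
  k=5: a=3, p=23093, q=1159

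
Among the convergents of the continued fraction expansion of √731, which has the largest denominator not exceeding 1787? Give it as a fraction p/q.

39447/1459

√731 = [27; 27, 54, …] (period length 2).
Convergents:
  p_0/q_0 = 27/1
  p_1/q_1 = 730/27
  p_2/q_2 = 39447/1459
  p_3/q_3 = 1065799/39420
q_2 = 1459 ≤ 1787 < 39420 = q_3, so the answer is 39447/1459.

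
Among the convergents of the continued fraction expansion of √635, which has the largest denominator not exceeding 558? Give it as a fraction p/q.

√635 = [25; 5, 50, …] (period length 2).
Convergents:
  p_0/q_0 = 25/1
  p_1/q_1 = 126/5
  p_2/q_2 = 6325/251
  p_3/q_3 = 31751/1260
q_2 = 251 ≤ 558 < 1260 = q_3, so the answer is 6325/251.

6325/251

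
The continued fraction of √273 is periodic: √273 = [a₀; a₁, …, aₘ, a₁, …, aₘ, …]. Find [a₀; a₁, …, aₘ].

[16; 1, 1, 10, 1, 1, 32]

a₀ = ⌊√273⌋ = 16.
With m₀=0, d₀=1 and mₖ₊₁ = dₖaₖ − mₖ, dₖ₊₁ = (n − mₖ₊₁²)/dₖ, aₖ₊₁ = ⌊(a₀+mₖ₊₁)/dₖ₊₁⌋:
  k=1: m=16, d=17, a=1
  k=2: m=1, d=16, a=1
  k=3: m=15, d=3, a=10
  k=4: m=15, d=16, a=1
  k=5: m=1, d=17, a=1
  k=6: m=16, d=1, a=32
d=1 and a=2a₀=32 at k=6, so the next step gives (m, d) = (16, 17) again — its k=1 value — and the period has length 6.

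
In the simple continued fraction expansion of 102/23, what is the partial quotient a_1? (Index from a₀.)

102 = 4·23 + 10   →  a_0 = 4
23 = 2·10 + 3   →  a_1 = 2

2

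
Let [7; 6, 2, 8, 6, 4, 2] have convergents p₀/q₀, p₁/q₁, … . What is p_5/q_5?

Using pₖ = aₖpₖ₋₁ + pₖ₋₂, qₖ = aₖqₖ₋₁ + qₖ₋₂ (with p₋₁=1, p₋₂=0, q₋₁=0, q₋₂=1):
  k=0: a=7, p=7, q=1
  k=1: a=6, p=43, q=6
  k=2: a=2, p=93, q=13
  k=3: a=8, p=787, q=110
  k=4: a=6, p=4815, q=673
  k=5: a=4, p=20047, q=2802

20047/2802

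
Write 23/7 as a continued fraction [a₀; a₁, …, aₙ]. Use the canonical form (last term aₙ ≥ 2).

[3; 3, 2]

23 = 3×7 + 2
7 = 3×2 + 1
2 = 2×1 + 0  (stop)
So 23/7 = [3; 3, 2].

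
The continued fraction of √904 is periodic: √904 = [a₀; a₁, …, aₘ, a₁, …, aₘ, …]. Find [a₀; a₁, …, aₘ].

a₀ = ⌊√904⌋ = 30.
With m₀=0, d₀=1 and mₖ₊₁ = dₖaₖ − mₖ, dₖ₊₁ = (n − mₖ₊₁²)/dₖ, aₖ₊₁ = ⌊(a₀+mₖ₊₁)/dₖ₊₁⌋:
  k=1: m=30, d=4, a=15
  k=2: m=30, d=1, a=60
d=1 and a=2a₀=60 at k=2, so the next step gives (m, d) = (30, 4) again — its k=1 value — and the period has length 2.

[30; 15, 60]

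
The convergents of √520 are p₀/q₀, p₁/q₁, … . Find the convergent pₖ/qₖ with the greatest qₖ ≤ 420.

√520 = [22; 1, 4, 11, 4, 1, 44, …] (period length 6).
Convergents:
  p_0/q_0 = 22/1
  p_1/q_1 = 23/1
  p_2/q_2 = 114/5
  p_3/q_3 = 1277/56
  p_4/q_4 = 5222/229
  p_5/q_5 = 6499/285
  p_6/q_6 = 291178/12769
q_5 = 285 ≤ 420 < 12769 = q_6, so the answer is 6499/285.

6499/285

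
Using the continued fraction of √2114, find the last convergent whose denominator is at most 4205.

192419/4185

√2114 = [45; 1, 44, 1, 90, …] (period length 4).
Convergents:
  p_0/q_0 = 45/1
  p_1/q_1 = 46/1
  p_2/q_2 = 2069/45
  p_3/q_3 = 2115/46
  p_4/q_4 = 192419/4185
  p_5/q_5 = 194534/4231
q_4 = 4185 ≤ 4205 < 4231 = q_5, so the answer is 192419/4185.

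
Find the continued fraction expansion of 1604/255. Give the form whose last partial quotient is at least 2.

[6; 3, 2, 4, 8]

1604 = 6·255 + 74
255 = 3·74 + 33
74 = 2·33 + 8
33 = 4·8 + 1
8 = 8·1 + 0  (stop)
So 1604/255 = [6; 3, 2, 4, 8].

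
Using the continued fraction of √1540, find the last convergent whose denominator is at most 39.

1295/33

√1540 = [39; 4, 8, 2, 8, 4, 78, …] (period length 6).
Convergents:
  p_0/q_0 = 39/1
  p_1/q_1 = 157/4
  p_2/q_2 = 1295/33
  p_3/q_3 = 2747/70
q_2 = 33 ≤ 39 < 70 = q_3, so the answer is 1295/33.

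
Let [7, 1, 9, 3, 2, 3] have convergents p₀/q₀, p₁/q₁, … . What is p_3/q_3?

245/31

Using pₖ = aₖpₖ₋₁ + pₖ₋₂, qₖ = aₖqₖ₋₁ + qₖ₋₂ (with p₋₁=1, p₋₂=0, q₋₁=0, q₋₂=1):
  k=0: a=7, p=7, q=1
  k=1: a=1, p=8, q=1
  k=2: a=9, p=79, q=10
  k=3: a=3, p=245, q=31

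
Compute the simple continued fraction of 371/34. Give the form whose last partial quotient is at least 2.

[10; 1, 10, 3]

371 = 10·34 + 31
34 = 1·31 + 3
31 = 10·3 + 1
3 = 3·1 + 0  (stop)
So 371/34 = [10; 1, 10, 3].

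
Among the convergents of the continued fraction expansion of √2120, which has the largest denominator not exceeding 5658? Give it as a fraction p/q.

√2120 = [46; 23, 92, …] (period length 2).
Convergents:
  p_0/q_0 = 46/1
  p_1/q_1 = 1059/23
  p_2/q_2 = 97474/2117
  p_3/q_3 = 2242961/48714
q_2 = 2117 ≤ 5658 < 48714 = q_3, so the answer is 97474/2117.

97474/2117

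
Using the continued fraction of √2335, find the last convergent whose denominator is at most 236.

√2335 = [48; 3, 9, 3, 96, …] (period length 4).
Convergents:
  p_0/q_0 = 48/1
  p_1/q_1 = 145/3
  p_2/q_2 = 1353/28
  p_3/q_3 = 4204/87
  p_4/q_4 = 404937/8380
q_3 = 87 ≤ 236 < 8380 = q_4, so the answer is 4204/87.

4204/87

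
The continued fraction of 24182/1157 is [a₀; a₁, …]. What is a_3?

24182 = 20·1157 + 1042   →  a_0 = 20
1157 = 1·1042 + 115   →  a_1 = 1
1042 = 9·115 + 7   →  a_2 = 9
115 = 16·7 + 3   →  a_3 = 16

16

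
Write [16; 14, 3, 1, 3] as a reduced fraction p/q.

3439/214

Using pₖ = aₖpₖ₋₁ + pₖ₋₂ and qₖ = aₖqₖ₋₁ + qₖ₋₂:
  k=0: a=16, p=16, q=1
  k=1: a=14, p=225, q=14
  k=2: a=3, p=691, q=43
  k=3: a=1, p=916, q=57
  k=4: a=3, p=3439, q=214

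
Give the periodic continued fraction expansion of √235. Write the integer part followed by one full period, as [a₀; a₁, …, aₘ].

a₀ = ⌊√235⌋ = 15.
With m₀=0, d₀=1 and mₖ₊₁ = dₖaₖ − mₖ, dₖ₊₁ = (n − mₖ₊₁²)/dₖ, aₖ₊₁ = ⌊(a₀+mₖ₊₁)/dₖ₊₁⌋:
  k=1: m=15, d=10, a=3
  k=2: m=15, d=1, a=30
d=1 and a=2a₀=30 at k=2, so the next step gives (m, d) = (15, 10) again — its k=1 value — and the period has length 2.

[15; 3, 30]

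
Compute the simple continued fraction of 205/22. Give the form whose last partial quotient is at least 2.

[9; 3, 7]

205 = 9·22 + 7
22 = 3·7 + 1
7 = 7·1 + 0  (stop)
So 205/22 = [9; 3, 7].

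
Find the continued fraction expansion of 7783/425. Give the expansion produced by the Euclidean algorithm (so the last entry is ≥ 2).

7783 = 18·425 + 133
425 = 3·133 + 26
133 = 5·26 + 3
26 = 8·3 + 2
3 = 1·2 + 1
2 = 2·1 + 0  (stop)
So 7783/425 = [18; 3, 5, 8, 1, 2].

[18; 3, 5, 8, 1, 2]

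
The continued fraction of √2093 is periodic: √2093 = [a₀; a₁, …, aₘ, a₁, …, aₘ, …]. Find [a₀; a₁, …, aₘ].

[45; 1, 2, 1, 90]

a₀ = ⌊√2093⌋ = 45.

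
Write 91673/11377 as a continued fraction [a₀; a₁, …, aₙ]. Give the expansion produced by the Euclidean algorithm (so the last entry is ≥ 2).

91673 = 8·11377 + 657
11377 = 17·657 + 208
657 = 3·208 + 33
208 = 6·33 + 10
33 = 3·10 + 3
10 = 3·3 + 1
3 = 3·1 + 0  (stop)
So 91673/11377 = [8; 17, 3, 6, 3, 3, 3].

[8; 17, 3, 6, 3, 3, 3]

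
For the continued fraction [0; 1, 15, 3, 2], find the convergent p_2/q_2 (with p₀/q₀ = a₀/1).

15/16

Using pₖ = aₖpₖ₋₁ + pₖ₋₂, qₖ = aₖqₖ₋₁ + qₖ₋₂ (with p₋₁=1, p₋₂=0, q₋₁=0, q₋₂=1):
  k=0: a=0, p=0, q=1
  k=1: a=1, p=1, q=1
  k=2: a=15, p=15, q=16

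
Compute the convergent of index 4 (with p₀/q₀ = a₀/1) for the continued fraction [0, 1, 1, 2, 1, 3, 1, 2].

4/7

Using pₖ = aₖpₖ₋₁ + pₖ₋₂, qₖ = aₖqₖ₋₁ + qₖ₋₂ (with p₋₁=1, p₋₂=0, q₋₁=0, q₋₂=1):
  k=0: a=0, p=0, q=1
  k=1: a=1, p=1, q=1
  k=2: a=1, p=1, q=2
  k=3: a=2, p=3, q=5
  k=4: a=1, p=4, q=7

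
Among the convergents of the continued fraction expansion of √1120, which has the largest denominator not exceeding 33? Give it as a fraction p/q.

502/15

√1120 = [33; 2, 6, 1, 15, 1, 6, 2, 66, …] (period length 8).
Convergents:
  p_0/q_0 = 33/1
  p_1/q_1 = 67/2
  p_2/q_2 = 435/13
  p_3/q_3 = 502/15
  p_4/q_4 = 7965/238
q_3 = 15 ≤ 33 < 238 = q_4, so the answer is 502/15.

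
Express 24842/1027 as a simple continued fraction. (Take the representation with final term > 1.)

24842 = 24*1027 + 194
1027 = 5*194 + 57
194 = 3*57 + 23
57 = 2*23 + 11
23 = 2*11 + 1
11 = 11*1 + 0  (stop)
So 24842/1027 = [24; 5, 3, 2, 2, 11].

[24; 5, 3, 2, 2, 11]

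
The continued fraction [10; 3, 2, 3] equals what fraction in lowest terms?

247/24

Fold from the inside: start with 3/1.
  2 + 1/3 = 7/3
  3 + 3/7 = 24/7
  10 + 7/24 = 247/24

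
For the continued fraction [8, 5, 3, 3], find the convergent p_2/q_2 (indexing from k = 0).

Using pₖ = aₖpₖ₋₁ + pₖ₋₂, qₖ = aₖqₖ₋₁ + qₖ₋₂ (with p₋₁=1, p₋₂=0, q₋₁=0, q₋₂=1):
  k=0: a=8, p=8, q=1
  k=1: a=5, p=41, q=5
  k=2: a=3, p=131, q=16

131/16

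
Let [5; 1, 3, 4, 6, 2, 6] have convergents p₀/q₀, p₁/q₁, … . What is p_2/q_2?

23/4

Using pₖ = aₖpₖ₋₁ + pₖ₋₂, qₖ = aₖqₖ₋₁ + qₖ₋₂ (with p₋₁=1, p₋₂=0, q₋₁=0, q₋₂=1):
  k=0: a=5, p=5, q=1
  k=1: a=1, p=6, q=1
  k=2: a=3, p=23, q=4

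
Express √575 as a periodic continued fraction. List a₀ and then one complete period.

a₀ = ⌊√575⌋ = 23.
With m₀=0, d₀=1 and mₖ₊₁ = dₖaₖ − mₖ, dₖ₊₁ = (n − mₖ₊₁²)/dₖ, aₖ₊₁ = ⌊(a₀+mₖ₊₁)/dₖ₊₁⌋:
  k=1: m=23, d=46, a=1
  k=2: m=23, d=1, a=46
d=1 and a=2a₀=46 at k=2, so the next step gives (m, d) = (23, 46) again — its k=1 value — and the period has length 2.

[23; 1, 46]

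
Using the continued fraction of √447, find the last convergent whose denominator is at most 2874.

43807/2072

√447 = [21; 7, 42, …] (period length 2).
Convergents:
  p_0/q_0 = 21/1
  p_1/q_1 = 148/7
  p_2/q_2 = 6237/295
  p_3/q_3 = 43807/2072
  p_4/q_4 = 1846131/87319
q_3 = 2072 ≤ 2874 < 87319 = q_4, so the answer is 43807/2072.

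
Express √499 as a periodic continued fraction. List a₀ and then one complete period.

[22; 2, 1, 21, 1, 2, 44]

a₀ = ⌊√499⌋ = 22.
With m₀=0, d₀=1 and mₖ₊₁ = dₖaₖ − mₖ, dₖ₊₁ = (n − mₖ₊₁²)/dₖ, aₖ₊₁ = ⌊(a₀+mₖ₊₁)/dₖ₊₁⌋:
  k=1: m=22, d=15, a=2
  k=2: m=8, d=29, a=1
  k=3: m=21, d=2, a=21
  k=4: m=21, d=29, a=1
  k=5: m=8, d=15, a=2
  k=6: m=22, d=1, a=44
d=1 and a=2a₀=44 at k=6, so the next step gives (m, d) = (22, 15) again — its k=1 value — and the period has length 6.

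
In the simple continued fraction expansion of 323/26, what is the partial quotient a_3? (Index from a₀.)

323 = 12·26 + 11   →  a_0 = 12
26 = 2·11 + 4   →  a_1 = 2
11 = 2·4 + 3   →  a_2 = 2
4 = 1·3 + 1   →  a_3 = 1

1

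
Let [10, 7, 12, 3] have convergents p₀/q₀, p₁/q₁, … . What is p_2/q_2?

Using pₖ = aₖpₖ₋₁ + pₖ₋₂, qₖ = aₖqₖ₋₁ + qₖ₋₂ (with p₋₁=1, p₋₂=0, q₋₁=0, q₋₂=1):
  k=0: a=10, p=10, q=1
  k=1: a=7, p=71, q=7
  k=2: a=12, p=862, q=85

862/85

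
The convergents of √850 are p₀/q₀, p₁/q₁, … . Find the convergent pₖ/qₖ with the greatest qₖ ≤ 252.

2449/84

√850 = [29; 6, 2, 6, 58, …] (period length 4).
Convergents:
  p_0/q_0 = 29/1
  p_1/q_1 = 175/6
  p_2/q_2 = 379/13
  p_3/q_3 = 2449/84
  p_4/q_4 = 142421/4885
q_3 = 84 ≤ 252 < 4885 = q_4, so the answer is 2449/84.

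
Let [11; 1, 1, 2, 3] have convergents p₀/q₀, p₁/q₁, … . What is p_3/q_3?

Using pₖ = aₖpₖ₋₁ + pₖ₋₂, qₖ = aₖqₖ₋₁ + qₖ₋₂ (with p₋₁=1, p₋₂=0, q₋₁=0, q₋₂=1):
  k=0: a=11, p=11, q=1
  k=1: a=1, p=12, q=1
  k=2: a=1, p=23, q=2
  k=3: a=2, p=58, q=5

58/5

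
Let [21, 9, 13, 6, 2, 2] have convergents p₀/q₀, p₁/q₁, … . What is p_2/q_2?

2491/118

Using pₖ = aₖpₖ₋₁ + pₖ₋₂, qₖ = aₖqₖ₋₁ + qₖ₋₂ (with p₋₁=1, p₋₂=0, q₋₁=0, q₋₂=1):
  k=0: a=21, p=21, q=1
  k=1: a=9, p=190, q=9
  k=2: a=13, p=2491, q=118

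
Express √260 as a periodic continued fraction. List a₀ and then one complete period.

a₀ = ⌊√260⌋ = 16.
With m₀=0, d₀=1 and mₖ₊₁ = dₖaₖ − mₖ, dₖ₊₁ = (n − mₖ₊₁²)/dₖ, aₖ₊₁ = ⌊(a₀+mₖ₊₁)/dₖ₊₁⌋:
  k=1: m=16, d=4, a=8
  k=2: m=16, d=1, a=32
d=1 and a=2a₀=32 at k=2, so the next step gives (m, d) = (16, 4) again — its k=1 value — and the period has length 2.

[16; 8, 32]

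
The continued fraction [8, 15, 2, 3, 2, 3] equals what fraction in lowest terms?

Using pₖ = aₖpₖ₋₁ + pₖ₋₂ and qₖ = aₖqₖ₋₁ + qₖ₋₂:
  k=0: a=8, p=8, q=1
  k=1: a=15, p=121, q=15
  k=2: a=2, p=250, q=31
  k=3: a=3, p=871, q=108
  k=4: a=2, p=1992, q=247
  k=5: a=3, p=6847, q=849

6847/849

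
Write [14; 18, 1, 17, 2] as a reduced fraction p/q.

Fold from the inside: start with 2/1.
  17 + 1/2 = 35/2
  1 + 2/35 = 37/35
  18 + 35/37 = 701/37
  14 + 37/701 = 9851/701

9851/701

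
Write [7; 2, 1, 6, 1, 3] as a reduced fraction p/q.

654/89

Fold from the inside: start with 3/1.
  1 + 1/3 = 4/3
  6 + 3/4 = 27/4
  1 + 4/27 = 31/27
  2 + 27/31 = 89/31
  7 + 31/89 = 654/89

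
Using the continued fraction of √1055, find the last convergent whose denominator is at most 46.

812/25

√1055 = [32; 2, 12, 2, 64, …] (period length 4).
Convergents:
  p_0/q_0 = 32/1
  p_1/q_1 = 65/2
  p_2/q_2 = 812/25
  p_3/q_3 = 1689/52
q_2 = 25 ≤ 46 < 52 = q_3, so the answer is 812/25.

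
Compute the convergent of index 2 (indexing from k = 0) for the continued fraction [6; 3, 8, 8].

Using pₖ = aₖpₖ₋₁ + pₖ₋₂, qₖ = aₖqₖ₋₁ + qₖ₋₂ (with p₋₁=1, p₋₂=0, q₋₁=0, q₋₂=1):
  k=0: a=6, p=6, q=1
  k=1: a=3, p=19, q=3
  k=2: a=8, p=158, q=25

158/25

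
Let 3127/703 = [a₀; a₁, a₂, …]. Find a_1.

2

3127 = 4·703 + 315   →  a_0 = 4
703 = 2·315 + 73   →  a_1 = 2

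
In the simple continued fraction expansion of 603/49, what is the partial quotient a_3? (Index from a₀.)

603 = 12·49 + 15   →  a_0 = 12
49 = 3·15 + 4   →  a_1 = 3
15 = 3·4 + 3   →  a_2 = 3
4 = 1·3 + 1   →  a_3 = 1

1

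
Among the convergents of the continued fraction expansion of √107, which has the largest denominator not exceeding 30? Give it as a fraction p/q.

√107 = [10; 2, 1, 9, 1, 2, 20, …] (period length 6).
Convergents:
  p_0/q_0 = 10/1
  p_1/q_1 = 21/2
  p_2/q_2 = 31/3
  p_3/q_3 = 300/29
  p_4/q_4 = 331/32
q_3 = 29 ≤ 30 < 32 = q_4, so the answer is 300/29.

300/29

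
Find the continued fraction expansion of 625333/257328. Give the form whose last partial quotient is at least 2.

[2; 2, 3, 13, 17, 3, 17, 3]

625333 = 2·257328 + 110677
257328 = 2·110677 + 35974
110677 = 3·35974 + 2755
35974 = 13·2755 + 159
2755 = 17·159 + 52
159 = 3·52 + 3
52 = 17·3 + 1
3 = 3·1 + 0  (stop)
So 625333/257328 = [2; 2, 3, 13, 17, 3, 17, 3].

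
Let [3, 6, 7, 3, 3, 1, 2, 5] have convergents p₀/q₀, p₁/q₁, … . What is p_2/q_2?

136/43

Using pₖ = aₖpₖ₋₁ + pₖ₋₂, qₖ = aₖqₖ₋₁ + qₖ₋₂ (with p₋₁=1, p₋₂=0, q₋₁=0, q₋₂=1):
  k=0: a=3, p=3, q=1
  k=1: a=6, p=19, q=6
  k=2: a=7, p=136, q=43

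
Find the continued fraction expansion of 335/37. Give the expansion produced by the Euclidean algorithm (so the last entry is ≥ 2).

[9; 18, 2]

335 = 9·37 + 2
37 = 18·2 + 1
2 = 2·1 + 0  (stop)
So 335/37 = [9; 18, 2].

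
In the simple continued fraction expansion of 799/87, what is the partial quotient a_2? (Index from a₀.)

799 = 9·87 + 16   →  a_0 = 9
87 = 5·16 + 7   →  a_1 = 5
16 = 2·7 + 2   →  a_2 = 2

2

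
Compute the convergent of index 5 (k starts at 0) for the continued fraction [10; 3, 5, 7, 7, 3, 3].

Using pₖ = aₖpₖ₋₁ + pₖ₋₂, qₖ = aₖqₖ₋₁ + qₖ₋₂ (with p₋₁=1, p₋₂=0, q₋₁=0, q₋₂=1):
  k=0: a=10, p=10, q=1
  k=1: a=3, p=31, q=3
  k=2: a=5, p=165, q=16
  k=3: a=7, p=1186, q=115
  k=4: a=7, p=8467, q=821
  k=5: a=3, p=26587, q=2578

26587/2578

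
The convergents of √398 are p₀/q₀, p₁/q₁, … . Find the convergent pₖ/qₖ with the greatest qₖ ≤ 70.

399/20

√398 = [19; 1, 18, 1, 38, …] (period length 4).
Convergents:
  p_0/q_0 = 19/1
  p_1/q_1 = 20/1
  p_2/q_2 = 379/19
  p_3/q_3 = 399/20
  p_4/q_4 = 15541/779
q_3 = 20 ≤ 70 < 779 = q_4, so the answer is 399/20.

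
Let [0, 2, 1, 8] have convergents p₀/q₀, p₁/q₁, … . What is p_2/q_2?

1/3

Using pₖ = aₖpₖ₋₁ + pₖ₋₂, qₖ = aₖqₖ₋₁ + qₖ₋₂ (with p₋₁=1, p₋₂=0, q₋₁=0, q₋₂=1):
  k=0: a=0, p=0, q=1
  k=1: a=2, p=1, q=2
  k=2: a=1, p=1, q=3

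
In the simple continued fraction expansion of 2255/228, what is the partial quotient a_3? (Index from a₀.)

8

2255 = 9·228 + 203   →  a_0 = 9
228 = 1·203 + 25   →  a_1 = 1
203 = 8·25 + 3   →  a_2 = 8
25 = 8·3 + 1   →  a_3 = 8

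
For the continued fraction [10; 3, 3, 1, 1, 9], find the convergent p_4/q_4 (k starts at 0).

237/23

Using pₖ = aₖpₖ₋₁ + pₖ₋₂, qₖ = aₖqₖ₋₁ + qₖ₋₂ (with p₋₁=1, p₋₂=0, q₋₁=0, q₋₂=1):
  k=0: a=10, p=10, q=1
  k=1: a=3, p=31, q=3
  k=2: a=3, p=103, q=10
  k=3: a=1, p=134, q=13
  k=4: a=1, p=237, q=23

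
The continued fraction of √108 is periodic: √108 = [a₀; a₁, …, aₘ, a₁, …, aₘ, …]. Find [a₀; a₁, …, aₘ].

a₀ = ⌊√108⌋ = 10.
With m₀=0, d₀=1 and mₖ₊₁ = dₖaₖ − mₖ, dₖ₊₁ = (n − mₖ₊₁²)/dₖ, aₖ₊₁ = ⌊(a₀+mₖ₊₁)/dₖ₊₁⌋:
  k=1: m=10, d=8, a=2
  k=2: m=6, d=9, a=1
  k=3: m=3, d=11, a=1
  k=4: m=8, d=4, a=4
  k=5: m=8, d=11, a=1
  k=6: m=3, d=9, a=1
  k=7: m=6, d=8, a=2
  k=8: m=10, d=1, a=20
d=1 and a=2a₀=20 at k=8, so the next step gives (m, d) = (10, 8) again — its k=1 value — and the period has length 8.

[10; 2, 1, 1, 4, 1, 1, 2, 20]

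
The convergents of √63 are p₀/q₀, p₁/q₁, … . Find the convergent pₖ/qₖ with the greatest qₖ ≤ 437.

√63 = [7; 1, 14, …] (period length 2).
Convergents:
  p_0/q_0 = 7/1
  p_1/q_1 = 8/1
  p_2/q_2 = 119/15
  p_3/q_3 = 127/16
  p_4/q_4 = 1897/239
  p_5/q_5 = 2024/255
  p_6/q_6 = 30233/3809
q_5 = 255 ≤ 437 < 3809 = q_6, so the answer is 2024/255.

2024/255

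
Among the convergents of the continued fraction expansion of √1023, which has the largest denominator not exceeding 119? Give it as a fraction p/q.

2047/64

√1023 = [31; 1, 62, …] (period length 2).
Convergents:
  p_0/q_0 = 31/1
  p_1/q_1 = 32/1
  p_2/q_2 = 2015/63
  p_3/q_3 = 2047/64
  p_4/q_4 = 128929/4031
q_3 = 64 ≤ 119 < 4031 = q_4, so the answer is 2047/64.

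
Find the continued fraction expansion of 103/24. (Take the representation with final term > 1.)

[4; 3, 2, 3]

103 = 4·24 + 7
24 = 3·7 + 3
7 = 2·3 + 1
3 = 3·1 + 0  (stop)
So 103/24 = [4; 3, 2, 3].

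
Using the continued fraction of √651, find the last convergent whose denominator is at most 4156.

√651 = [25; 1, 1, 16, 1, 1, 50, …] (period length 6).
Convergents:
  p_0/q_0 = 25/1
  p_1/q_1 = 26/1
  p_2/q_2 = 51/2
  p_3/q_3 = 842/33
  p_4/q_4 = 893/35
  p_5/q_5 = 1735/68
  p_6/q_6 = 87643/3435
  p_7/q_7 = 89378/3503
  p_8/q_8 = 177021/6938
q_7 = 3503 ≤ 4156 < 6938 = q_8, so the answer is 89378/3503.

89378/3503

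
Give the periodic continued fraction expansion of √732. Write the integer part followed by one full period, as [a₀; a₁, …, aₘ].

[27; 18, 54]

a₀ = ⌊√732⌋ = 27.
With m₀=0, d₀=1 and mₖ₊₁ = dₖaₖ − mₖ, dₖ₊₁ = (n − mₖ₊₁²)/dₖ, aₖ₊₁ = ⌊(a₀+mₖ₊₁)/dₖ₊₁⌋:
  k=1: m=27, d=3, a=18
  k=2: m=27, d=1, a=54
d=1 and a=2a₀=54 at k=2, so the next step gives (m, d) = (27, 3) again — its k=1 value — and the period has length 2.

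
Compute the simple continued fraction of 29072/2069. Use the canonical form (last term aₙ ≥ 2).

[14; 19, 1, 1, 12, 1, 3]

29072 = 14*2069 + 106
2069 = 19*106 + 55
106 = 1*55 + 51
55 = 1*51 + 4
51 = 12*4 + 3
4 = 1*3 + 1
3 = 3*1 + 0  (stop)
So 29072/2069 = [14; 19, 1, 1, 12, 1, 3].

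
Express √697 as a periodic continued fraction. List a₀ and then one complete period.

[26; 2, 2, 52]

a₀ = ⌊√697⌋ = 26.
With m₀=0, d₀=1 and mₖ₊₁ = dₖaₖ − mₖ, dₖ₊₁ = (n − mₖ₊₁²)/dₖ, aₖ₊₁ = ⌊(a₀+mₖ₊₁)/dₖ₊₁⌋:
  k=1: m=26, d=21, a=2
  k=2: m=16, d=21, a=2
  k=3: m=26, d=1, a=52
d=1 and a=2a₀=52 at k=3, so the next step gives (m, d) = (26, 21) again — its k=1 value — and the period has length 3.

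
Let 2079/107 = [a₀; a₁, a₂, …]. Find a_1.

2079 = 19·107 + 46   →  a_0 = 19
107 = 2·46 + 15   →  a_1 = 2

2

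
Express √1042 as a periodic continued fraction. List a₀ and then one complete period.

a₀ = ⌊√1042⌋ = 32.

[32; 3, 1, 1, 3, 64]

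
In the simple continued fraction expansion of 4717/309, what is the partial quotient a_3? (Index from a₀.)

4717 = 15·309 + 82   →  a_0 = 15
309 = 3·82 + 63   →  a_1 = 3
82 = 1·63 + 19   →  a_2 = 1
63 = 3·19 + 6   →  a_3 = 3

3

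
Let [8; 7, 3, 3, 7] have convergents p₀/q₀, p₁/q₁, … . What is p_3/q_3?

Using pₖ = aₖpₖ₋₁ + pₖ₋₂, qₖ = aₖqₖ₋₁ + qₖ₋₂ (with p₋₁=1, p₋₂=0, q₋₁=0, q₋₂=1):
  k=0: a=8, p=8, q=1
  k=1: a=7, p=57, q=7
  k=2: a=3, p=179, q=22
  k=3: a=3, p=594, q=73

594/73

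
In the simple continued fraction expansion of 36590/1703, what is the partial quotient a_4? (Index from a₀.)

36590 = 21·1703 + 827   →  a_0 = 21
1703 = 2·827 + 49   →  a_1 = 2
827 = 16·49 + 43   →  a_2 = 16
49 = 1·43 + 6   →  a_3 = 1
43 = 7·6 + 1   →  a_4 = 7

7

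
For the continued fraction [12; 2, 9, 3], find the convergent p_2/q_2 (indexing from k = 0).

Using pₖ = aₖpₖ₋₁ + pₖ₋₂, qₖ = aₖqₖ₋₁ + qₖ₋₂ (with p₋₁=1, p₋₂=0, q₋₁=0, q₋₂=1):
  k=0: a=12, p=12, q=1
  k=1: a=2, p=25, q=2
  k=2: a=9, p=237, q=19

237/19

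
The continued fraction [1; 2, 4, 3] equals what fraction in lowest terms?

Fold from the inside: start with 3/1.
  4 + 1/3 = 13/3
  2 + 3/13 = 29/13
  1 + 13/29 = 42/29

42/29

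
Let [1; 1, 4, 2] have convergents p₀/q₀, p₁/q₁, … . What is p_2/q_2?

9/5

Using pₖ = aₖpₖ₋₁ + pₖ₋₂, qₖ = aₖqₖ₋₁ + qₖ₋₂ (with p₋₁=1, p₋₂=0, q₋₁=0, q₋₂=1):
  k=0: a=1, p=1, q=1
  k=1: a=1, p=2, q=1
  k=2: a=4, p=9, q=5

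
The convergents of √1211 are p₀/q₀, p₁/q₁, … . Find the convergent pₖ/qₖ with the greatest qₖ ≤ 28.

√1211 = [34; 1, 3, 1, 68, …] (period length 4).
Convergents:
  p_0/q_0 = 34/1
  p_1/q_1 = 35/1
  p_2/q_2 = 139/4
  p_3/q_3 = 174/5
  p_4/q_4 = 11971/344
q_3 = 5 ≤ 28 < 344 = q_4, so the answer is 174/5.

174/5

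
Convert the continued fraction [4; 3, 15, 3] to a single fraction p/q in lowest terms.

610/141

Fold from the inside: start with 3/1.
  15 + 1/3 = 46/3
  3 + 3/46 = 141/46
  4 + 46/141 = 610/141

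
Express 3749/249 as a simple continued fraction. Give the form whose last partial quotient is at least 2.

[15; 17, 1, 3, 1, 2]

3749 = 15×249 + 14
249 = 17×14 + 11
14 = 1×11 + 3
11 = 3×3 + 2
3 = 1×2 + 1
2 = 2×1 + 0  (stop)
So 3749/249 = [15; 17, 1, 3, 1, 2].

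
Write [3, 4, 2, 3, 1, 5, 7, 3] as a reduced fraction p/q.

16777/5202

Using pₖ = aₖpₖ₋₁ + pₖ₋₂ and qₖ = aₖqₖ₋₁ + qₖ₋₂:
  k=0: a=3, p=3, q=1
  k=1: a=4, p=13, q=4
  k=2: a=2, p=29, q=9
  k=3: a=3, p=100, q=31
  k=4: a=1, p=129, q=40
  k=5: a=5, p=745, q=231
  k=6: a=7, p=5344, q=1657
  k=7: a=3, p=16777, q=5202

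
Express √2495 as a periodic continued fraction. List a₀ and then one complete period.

a₀ = ⌊√2495⌋ = 49.
With m₀=0, d₀=1 and mₖ₊₁ = dₖaₖ − mₖ, dₖ₊₁ = (n − mₖ₊₁²)/dₖ, aₖ₊₁ = ⌊(a₀+mₖ₊₁)/dₖ₊₁⌋:
  k=1: m=49, d=94, a=1
  k=2: m=45, d=5, a=18
  k=3: m=45, d=94, a=1
  k=4: m=49, d=1, a=98
d=1 and a=2a₀=98 at k=4, so the next step gives (m, d) = (49, 94) again — its k=1 value — and the period has length 4.

[49; 1, 18, 1, 98]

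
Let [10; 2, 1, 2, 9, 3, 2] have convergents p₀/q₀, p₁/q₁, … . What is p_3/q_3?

83/8

Using pₖ = aₖpₖ₋₁ + pₖ₋₂, qₖ = aₖqₖ₋₁ + qₖ₋₂ (with p₋₁=1, p₋₂=0, q₋₁=0, q₋₂=1):
  k=0: a=10, p=10, q=1
  k=1: a=2, p=21, q=2
  k=2: a=1, p=31, q=3
  k=3: a=2, p=83, q=8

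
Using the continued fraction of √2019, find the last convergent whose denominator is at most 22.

674/15

√2019 = [44; 1, 13, 1, 88, …] (period length 4).
Convergents:
  p_0/q_0 = 44/1
  p_1/q_1 = 45/1
  p_2/q_2 = 629/14
  p_3/q_3 = 674/15
  p_4/q_4 = 59941/1334
q_3 = 15 ≤ 22 < 1334 = q_4, so the answer is 674/15.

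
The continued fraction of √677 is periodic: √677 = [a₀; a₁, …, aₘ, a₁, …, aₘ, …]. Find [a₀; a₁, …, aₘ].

[26; 52]

a₀ = ⌊√677⌋ = 26.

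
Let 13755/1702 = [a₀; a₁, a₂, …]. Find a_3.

11

13755 = 8·1702 + 139   →  a_0 = 8
1702 = 12·139 + 34   →  a_1 = 12
139 = 4·34 + 3   →  a_2 = 4
34 = 11·3 + 1   →  a_3 = 11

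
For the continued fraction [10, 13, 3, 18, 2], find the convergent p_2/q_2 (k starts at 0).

Using pₖ = aₖpₖ₋₁ + pₖ₋₂, qₖ = aₖqₖ₋₁ + qₖ₋₂ (with p₋₁=1, p₋₂=0, q₋₁=0, q₋₂=1):
  k=0: a=10, p=10, q=1
  k=1: a=13, p=131, q=13
  k=2: a=3, p=403, q=40

403/40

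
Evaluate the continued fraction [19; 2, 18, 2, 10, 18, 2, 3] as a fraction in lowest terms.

Using pₖ = aₖpₖ₋₁ + pₖ₋₂ and qₖ = aₖqₖ₋₁ + qₖ₋₂:
  k=0: a=19, p=19, q=1
  k=1: a=2, p=39, q=2
  k=2: a=18, p=721, q=37
  k=3: a=2, p=1481, q=76
  k=4: a=10, p=15531, q=797
  k=5: a=18, p=281039, q=14422
  k=6: a=2, p=577609, q=29641
  k=7: a=3, p=2013866, q=103345

2013866/103345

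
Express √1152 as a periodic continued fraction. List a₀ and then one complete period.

[33; 1, 15, 1, 66]

a₀ = ⌊√1152⌋ = 33.
With m₀=0, d₀=1 and mₖ₊₁ = dₖaₖ − mₖ, dₖ₊₁ = (n − mₖ₊₁²)/dₖ, aₖ₊₁ = ⌊(a₀+mₖ₊₁)/dₖ₊₁⌋:
  k=1: m=33, d=63, a=1
  k=2: m=30, d=4, a=15
  k=3: m=30, d=63, a=1
  k=4: m=33, d=1, a=66
d=1 and a=2a₀=66 at k=4, so the next step gives (m, d) = (33, 63) again — its k=1 value — and the period has length 4.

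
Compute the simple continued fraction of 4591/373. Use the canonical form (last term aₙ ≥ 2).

4591 = 12·373 + 115
373 = 3·115 + 28
115 = 4·28 + 3
28 = 9·3 + 1
3 = 3·1 + 0  (stop)
So 4591/373 = [12; 3, 4, 9, 3].

[12; 3, 4, 9, 3]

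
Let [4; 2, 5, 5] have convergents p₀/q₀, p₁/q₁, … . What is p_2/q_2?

Using pₖ = aₖpₖ₋₁ + pₖ₋₂, qₖ = aₖqₖ₋₁ + qₖ₋₂ (with p₋₁=1, p₋₂=0, q₋₁=0, q₋₂=1):
  k=0: a=4, p=4, q=1
  k=1: a=2, p=9, q=2
  k=2: a=5, p=49, q=11

49/11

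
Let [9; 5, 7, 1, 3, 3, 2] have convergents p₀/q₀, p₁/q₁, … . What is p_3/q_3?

377/41

Using pₖ = aₖpₖ₋₁ + pₖ₋₂, qₖ = aₖqₖ₋₁ + qₖ₋₂ (with p₋₁=1, p₋₂=0, q₋₁=0, q₋₂=1):
  k=0: a=9, p=9, q=1
  k=1: a=5, p=46, q=5
  k=2: a=7, p=331, q=36
  k=3: a=1, p=377, q=41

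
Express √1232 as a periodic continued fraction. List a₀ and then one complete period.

[35; 10, 70]

a₀ = ⌊√1232⌋ = 35.
With m₀=0, d₀=1 and mₖ₊₁ = dₖaₖ − mₖ, dₖ₊₁ = (n − mₖ₊₁²)/dₖ, aₖ₊₁ = ⌊(a₀+mₖ₊₁)/dₖ₊₁⌋:
  k=1: m=35, d=7, a=10
  k=2: m=35, d=1, a=70
d=1 and a=2a₀=70 at k=2, so the next step gives (m, d) = (35, 7) again — its k=1 value — and the period has length 2.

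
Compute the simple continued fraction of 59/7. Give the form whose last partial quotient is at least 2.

59 = 8*7 + 3
7 = 2*3 + 1
3 = 3*1 + 0  (stop)
So 59/7 = [8; 2, 3].

[8; 2, 3]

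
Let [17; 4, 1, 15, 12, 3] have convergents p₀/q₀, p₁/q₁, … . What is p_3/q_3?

Using pₖ = aₖpₖ₋₁ + pₖ₋₂, qₖ = aₖqₖ₋₁ + qₖ₋₂ (with p₋₁=1, p₋₂=0, q₋₁=0, q₋₂=1):
  k=0: a=17, p=17, q=1
  k=1: a=4, p=69, q=4
  k=2: a=1, p=86, q=5
  k=3: a=15, p=1359, q=79

1359/79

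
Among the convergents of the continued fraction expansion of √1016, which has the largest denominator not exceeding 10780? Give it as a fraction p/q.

√1016 = [31; 1, 6, 1, 62, …] (period length 4).
Convergents:
  p_0/q_0 = 31/1
  p_1/q_1 = 32/1
  p_2/q_2 = 223/7
  p_3/q_3 = 255/8
  p_4/q_4 = 16033/503
  p_5/q_5 = 16288/511
  p_6/q_6 = 113761/3569
  p_7/q_7 = 130049/4080
  p_8/q_8 = 8176799/256529
q_7 = 4080 ≤ 10780 < 256529 = q_8, so the answer is 130049/4080.

130049/4080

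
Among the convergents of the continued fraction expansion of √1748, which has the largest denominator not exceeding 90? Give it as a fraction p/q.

√1748 = [41; 1, 4, 4, 4, 1, 82, …] (period length 6).
Convergents:
  p_0/q_0 = 41/1
  p_1/q_1 = 42/1
  p_2/q_2 = 209/5
  p_3/q_3 = 878/21
  p_4/q_4 = 3721/89
  p_5/q_5 = 4599/110
q_4 = 89 ≤ 90 < 110 = q_5, so the answer is 3721/89.

3721/89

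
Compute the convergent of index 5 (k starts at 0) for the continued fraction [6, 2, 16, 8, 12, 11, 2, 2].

231779/35741

Using pₖ = aₖpₖ₋₁ + pₖ₋₂, qₖ = aₖqₖ₋₁ + qₖ₋₂ (with p₋₁=1, p₋₂=0, q₋₁=0, q₋₂=1):
  k=0: a=6, p=6, q=1
  k=1: a=2, p=13, q=2
  k=2: a=16, p=214, q=33
  k=3: a=8, p=1725, q=266
  k=4: a=12, p=20914, q=3225
  k=5: a=11, p=231779, q=35741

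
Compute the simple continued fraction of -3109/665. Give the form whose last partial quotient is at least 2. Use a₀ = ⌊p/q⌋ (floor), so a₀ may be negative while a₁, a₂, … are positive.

-3109 = -5·665 + 216
665 = 3·216 + 17
216 = 12·17 + 12
17 = 1·12 + 5
12 = 2·5 + 2
5 = 2·2 + 1
2 = 2·1 + 0  (stop)
So -3109/665 = [-5; 3, 12, 1, 2, 2, 2].

[-5; 3, 12, 1, 2, 2, 2]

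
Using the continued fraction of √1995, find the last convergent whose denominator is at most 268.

√1995 = [44; 1, 1, 1, 88, …] (period length 4).
Convergents:
  p_0/q_0 = 44/1
  p_1/q_1 = 45/1
  p_2/q_2 = 89/2
  p_3/q_3 = 134/3
  p_4/q_4 = 11881/266
  p_5/q_5 = 12015/269
q_4 = 266 ≤ 268 < 269 = q_5, so the answer is 11881/266.

11881/266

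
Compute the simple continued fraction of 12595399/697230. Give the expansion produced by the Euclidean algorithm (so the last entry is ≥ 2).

[18; 15, 2, 2, 7, 10, 17, 7]

12595399 = 18*697230 + 45259
697230 = 15*45259 + 18345
45259 = 2*18345 + 8569
18345 = 2*8569 + 1207
8569 = 7*1207 + 120
1207 = 10*120 + 7
120 = 17*7 + 1
7 = 7*1 + 0  (stop)
So 12595399/697230 = [18; 15, 2, 2, 7, 10, 17, 7].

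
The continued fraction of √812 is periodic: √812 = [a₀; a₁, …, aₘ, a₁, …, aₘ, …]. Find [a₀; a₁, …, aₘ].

a₀ = ⌊√812⌋ = 28.

[28; 2, 56]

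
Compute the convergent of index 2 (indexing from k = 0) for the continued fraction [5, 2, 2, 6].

27/5

Using pₖ = aₖpₖ₋₁ + pₖ₋₂, qₖ = aₖqₖ₋₁ + qₖ₋₂ (with p₋₁=1, p₋₂=0, q₋₁=0, q₋₂=1):
  k=0: a=5, p=5, q=1
  k=1: a=2, p=11, q=2
  k=2: a=2, p=27, q=5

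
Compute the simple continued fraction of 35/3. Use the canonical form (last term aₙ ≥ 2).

[11; 1, 2]

35 = 11*3 + 2
3 = 1*2 + 1
2 = 2*1 + 0  (stop)
So 35/3 = [11; 1, 2].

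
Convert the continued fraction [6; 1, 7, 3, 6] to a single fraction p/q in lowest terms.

1087/158

Using pₖ = aₖpₖ₋₁ + pₖ₋₂ and qₖ = aₖqₖ₋₁ + qₖ₋₂:
  k=0: a=6, p=6, q=1
  k=1: a=1, p=7, q=1
  k=2: a=7, p=55, q=8
  k=3: a=3, p=172, q=25
  k=4: a=6, p=1087, q=158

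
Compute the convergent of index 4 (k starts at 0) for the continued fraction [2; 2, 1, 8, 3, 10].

Using pₖ = aₖpₖ₋₁ + pₖ₋₂, qₖ = aₖqₖ₋₁ + qₖ₋₂ (with p₋₁=1, p₋₂=0, q₋₁=0, q₋₂=1):
  k=0: a=2, p=2, q=1
  k=1: a=2, p=5, q=2
  k=2: a=1, p=7, q=3
  k=3: a=8, p=61, q=26
  k=4: a=3, p=190, q=81

190/81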